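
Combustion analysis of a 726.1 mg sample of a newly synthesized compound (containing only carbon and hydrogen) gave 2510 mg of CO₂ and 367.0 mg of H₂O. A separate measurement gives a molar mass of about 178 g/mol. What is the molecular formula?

mol C = 2.510 g CO₂ ÷ 44.009 g/mol = 0.057034 mol
mol H = 2 × 0.3670 g H₂O ÷ 18.015 g/mol = 0.040744 mol
Divide by the smallest (0.040744 mol): C 1.400, H 1.000
Multiplying each by 5 gives whole numbers: C 7.00, H 5.00
Empirical formula: C7H5
Empirical-formula mass = 89.12 g/mol; 178 ÷ 89.12 ≈ 2, so the molecular formula is C14H10.

C14H10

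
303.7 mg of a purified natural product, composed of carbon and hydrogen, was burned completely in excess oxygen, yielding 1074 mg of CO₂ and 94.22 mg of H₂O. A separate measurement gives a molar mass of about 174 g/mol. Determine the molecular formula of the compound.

C14H6

mol C = 1.074 g CO₂ ÷ 44.009 g/mol = 0.024404 mol
mol H = 2 × 0.09422 g H₂O ÷ 18.015 g/mol = 0.010460 mol
Divide by the smallest (0.010460 mol): C 2.333, H 1.000
Multiplying each by 3 gives whole numbers: C 7.00, H 3.00
Empirical formula: C7H3
Empirical-formula mass = 87.10 g/mol; 174 ÷ 87.10 ≈ 2, so the molecular formula is C14H6.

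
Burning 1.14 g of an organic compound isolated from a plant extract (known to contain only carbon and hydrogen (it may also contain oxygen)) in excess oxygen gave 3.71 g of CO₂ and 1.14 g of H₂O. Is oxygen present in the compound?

no

mol C = 3.71 g CO₂ ÷ 44.009 g/mol = 0.08430 mol
mol H = 2 × 1.14 g H₂O ÷ 18.015 g/mol = 0.1266 mol
C and H together account for 1.140 g — essentially the entire 1.14 g sample — so the compound contains no oxygen.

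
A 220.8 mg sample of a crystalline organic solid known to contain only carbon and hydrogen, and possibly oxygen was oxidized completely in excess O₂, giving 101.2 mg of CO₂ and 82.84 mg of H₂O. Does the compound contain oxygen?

mol C = 0.1012 g CO₂ ÷ 44.009 g/mol = 0.0022995 mol
mol H = 2 × 0.08284 g H₂O ÷ 18.015 g/mol = 0.0091968 mol
C and H account for only 0.036890 g of the 0.2208 g sample; the remaining 0.18391 g must be oxygen.

yes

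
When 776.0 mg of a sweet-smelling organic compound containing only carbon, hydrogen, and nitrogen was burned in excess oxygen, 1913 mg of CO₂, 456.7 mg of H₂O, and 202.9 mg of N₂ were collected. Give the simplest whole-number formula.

C6H7N2

mol C = 1.913 g CO₂ ÷ 44.009 g/mol = 0.043468 mol
mol H = 2 × 0.4567 g H₂O ÷ 18.015 g/mol = 0.050702 mol
mol N = 2 × 0.2029 g N₂ ÷ 28.014 g/mol = 0.014486 mol
Divide by the smallest (0.014486 mol): C 3.001, H 3.500, N 1.000
Multiplying each by 2 gives whole numbers: C 6.00, H 7.00, N 2.00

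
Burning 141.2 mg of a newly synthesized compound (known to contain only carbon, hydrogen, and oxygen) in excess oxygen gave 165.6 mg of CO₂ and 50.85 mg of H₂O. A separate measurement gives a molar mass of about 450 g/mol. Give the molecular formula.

mol C = 0.1656 g CO₂ ÷ 44.009 g/mol = 0.0037629 mol
mol H = 2 × 0.05085 g H₂O ÷ 18.015 g/mol = 0.0056453 mol
mass O = 0.1412 − (0.045196 + 0.0056905) = 0.090314 g → mol O = 0.090314 ÷ 15.999 = 0.0056450 mol
Divide by the smallest (0.0037629 mol): C 1.000, H 1.500, O 1.500
Multiplying each by 2 gives whole numbers: C 2.00, H 3.00, O 3.00
Empirical formula: C2H3O3
Empirical-formula mass = 75.04 g/mol; 450 ÷ 75.04 ≈ 6, so the molecular formula is C12H18O18.

C12H18O18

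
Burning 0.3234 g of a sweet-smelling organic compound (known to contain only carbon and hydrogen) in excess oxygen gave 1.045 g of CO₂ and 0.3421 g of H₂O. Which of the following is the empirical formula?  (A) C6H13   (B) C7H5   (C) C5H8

(C) C5H8

mol C = 1.045 g CO₂ ÷ 44.009 g/mol = 0.023745 mol
mol H = 2 × 0.3421 g H₂O ÷ 18.015 g/mol = 0.037979 mol
Divide by the smallest (0.023745 mol): C 1.000, H 1.599
Multiplying each by 5 gives whole numbers: C 5.00, H 8.00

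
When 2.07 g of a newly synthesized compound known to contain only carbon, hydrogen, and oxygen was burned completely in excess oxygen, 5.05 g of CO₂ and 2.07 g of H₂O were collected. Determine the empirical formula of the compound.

mol C = 5.05 g CO₂ ÷ 44.009 g/mol = 0.1147 mol
mol H = 2 × 2.07 g H₂O ÷ 18.015 g/mol = 0.2298 mol
mass O = 2.07 − (1.378 + 0.2316) = 0.4601 g → mol O = 0.4601 ÷ 15.999 = 0.02876 mol
Divide by the smallest (0.02876 mol): C 3.990, H 7.991, O 1.000

C4H8O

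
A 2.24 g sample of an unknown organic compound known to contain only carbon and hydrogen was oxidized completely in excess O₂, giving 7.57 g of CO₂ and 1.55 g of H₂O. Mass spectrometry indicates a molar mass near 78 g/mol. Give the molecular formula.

mol C = 7.57 g CO₂ ÷ 44.009 g/mol = 0.1720 mol
mol H = 2 × 1.55 g H₂O ÷ 18.015 g/mol = 0.1721 mol
Divide by the smallest (0.1720 mol): C 1.000, H 1.000
Empirical formula: CH
Empirical-formula mass = 13.02 g/mol; 78 ÷ 13.02 ≈ 6, so the molecular formula is C6H6.

C6H6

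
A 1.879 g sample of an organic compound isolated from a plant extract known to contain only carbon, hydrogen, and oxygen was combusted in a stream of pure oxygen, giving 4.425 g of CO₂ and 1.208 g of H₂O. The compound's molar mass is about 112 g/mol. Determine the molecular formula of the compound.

mol C = 4.425 g CO₂ ÷ 44.009 g/mol = 0.10055 mol
mol H = 2 × 1.208 g H₂O ÷ 18.015 g/mol = 0.13411 mol
mass O = 1.879 − (1.2077 + 0.13518) = 0.53614 g → mol O = 0.53614 ÷ 15.999 = 0.033511 mol
Divide by the smallest (0.033511 mol): C 3.000, H 4.002, O 1.000
Empirical formula: C3H4O
Empirical-formula mass = 56.06 g/mol; 112 ÷ 56.06 ≈ 2, so the molecular formula is C6H8O2.

C6H8O2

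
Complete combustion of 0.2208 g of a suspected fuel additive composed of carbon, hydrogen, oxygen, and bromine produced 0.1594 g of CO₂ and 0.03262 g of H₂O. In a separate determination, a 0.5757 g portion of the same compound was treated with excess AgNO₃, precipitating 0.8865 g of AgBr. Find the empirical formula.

mol C = 0.1594 g CO₂ ÷ 44.009 g/mol = 0.0036220 mol
mol H = 2 × 0.03262 g H₂O ÷ 18.015 g/mol = 0.0036214 mol
From the AgBr data: mol Br per gram of compound = (0.8865 ÷ 187.772) ÷ 0.5757 = 0.0082007 mol/g, so in the 0.2208 g combustion sample mol Br = 0.0018107 mol
mass O = 0.2208 − (0.043504 + 0.0036504 + 0.14468) = 0.028962 g → mol O = 0.028962 ÷ 15.999 = 0.0018103 mol
Divide by the smallest (0.0018103 mol): C 2.001, H 2.001, Br 1.000, O 1.000

C2H2BrO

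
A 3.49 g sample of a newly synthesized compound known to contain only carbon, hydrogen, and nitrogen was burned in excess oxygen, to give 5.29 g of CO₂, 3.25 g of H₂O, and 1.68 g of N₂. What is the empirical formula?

mol C = 5.29 g CO₂ ÷ 44.009 g/mol = 0.1202 mol
mol H = 2 × 3.25 g H₂O ÷ 18.015 g/mol = 0.3608 mol
mol N = 2 × 1.68 g N₂ ÷ 28.014 g/mol = 0.1199 mol
Divide by the smallest (0.1199 mol): C 1.002, H 3.008, N 1.000

CH3N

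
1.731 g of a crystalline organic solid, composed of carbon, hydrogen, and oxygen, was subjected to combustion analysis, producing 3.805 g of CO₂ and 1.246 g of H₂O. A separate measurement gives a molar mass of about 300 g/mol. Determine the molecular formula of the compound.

mol C = 3.805 g CO₂ ÷ 44.009 g/mol = 0.086460 mol
mol H = 2 × 1.246 g H₂O ÷ 18.015 g/mol = 0.13833 mol
mass O = 1.731 − (1.0385 + 0.13944) = 0.55310 g → mol O = 0.55310 ÷ 15.999 = 0.034571 mol
Divide by the smallest (0.034571 mol): C 2.501, H 4.001, O 1.000
Multiplying each by 2 gives whole numbers: C 5.00, H 8.00, O 2.00
Empirical formula: C5H8O2
Empirical-formula mass = 100.12 g/mol; 300 ÷ 100.12 ≈ 3, so the molecular formula is C15H24O6.

C15H24O6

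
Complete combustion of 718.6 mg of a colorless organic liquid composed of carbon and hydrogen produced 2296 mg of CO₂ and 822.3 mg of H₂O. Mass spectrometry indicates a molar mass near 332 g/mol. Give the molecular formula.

mol C = 2.296 g CO₂ ÷ 44.009 g/mol = 0.052171 mol
mol H = 2 × 0.8223 g H₂O ÷ 18.015 g/mol = 0.091291 mol
Divide by the smallest (0.052171 mol): C 1.000, H 1.750
Multiplying each by 4 gives whole numbers: C 4.00, H 7.00
Empirical formula: C4H7
Empirical-formula mass = 55.10 g/mol; 332 ÷ 55.10 ≈ 6, so the molecular formula is C24H42.

C24H42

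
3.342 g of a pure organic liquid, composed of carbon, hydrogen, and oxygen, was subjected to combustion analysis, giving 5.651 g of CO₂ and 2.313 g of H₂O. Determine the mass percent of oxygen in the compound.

mol C = 5.651 g CO₂ ÷ 44.009 g/mol = 0.12841 mol
mol H = 2 × 2.313 g H₂O ÷ 18.015 g/mol = 0.25679 mol
mass O = 3.342 − (1.5423 + 0.25884) = 1.5409 g → mol O = 1.5409 ÷ 15.999 = 0.096311 mol
mass % O = 1.5409 g ÷ 3.342 g × 100%

46.11%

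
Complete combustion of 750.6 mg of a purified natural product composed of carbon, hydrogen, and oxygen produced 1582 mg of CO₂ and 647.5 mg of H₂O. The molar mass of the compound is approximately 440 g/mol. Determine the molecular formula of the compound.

mol C = 1.582 g CO₂ ÷ 44.009 g/mol = 0.035947 mol
mol H = 2 × 0.6475 g H₂O ÷ 18.015 g/mol = 0.071885 mol
mass O = 0.7506 − (0.43176 + 0.072460) = 0.24638 g → mol O = 0.24638 ÷ 15.999 = 0.015400 mol
Divide by the smallest (0.015400 mol): C 2.334, H 4.668, O 1.000
Multiplying each by 3 gives whole numbers: C 7.00, H 14.00, O 3.00
Empirical formula: C7H14O3
Empirical-formula mass = 146.19 g/mol; 440 ÷ 146.19 ≈ 3, so the molecular formula is C21H42O9.

C21H42O9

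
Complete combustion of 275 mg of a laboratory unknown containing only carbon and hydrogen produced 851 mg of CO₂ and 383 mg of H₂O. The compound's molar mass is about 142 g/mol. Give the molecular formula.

mol C = 0.851 g CO₂ ÷ 44.009 g/mol = 0.01934 mol
mol H = 2 × 0.383 g H₂O ÷ 18.015 g/mol = 0.04252 mol
Divide by the smallest (0.01934 mol): C 1.000, H 2.199
Multiplying each by 5 gives whole numbers: C 5.00, H 10.99
Empirical formula: C5H11
Empirical-formula mass = 71.14 g/mol; 142 ÷ 71.14 ≈ 2, so the molecular formula is C10H22.

C10H22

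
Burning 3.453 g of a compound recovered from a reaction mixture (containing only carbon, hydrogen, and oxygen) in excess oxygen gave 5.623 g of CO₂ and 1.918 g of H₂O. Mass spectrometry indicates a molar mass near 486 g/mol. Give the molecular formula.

mol C = 5.623 g CO₂ ÷ 44.009 g/mol = 0.12777 mol
mol H = 2 × 1.918 g H₂O ÷ 18.015 g/mol = 0.21293 mol
mass O = 3.453 − (1.5346 + 0.21464) = 1.7037 g → mol O = 1.7037 ÷ 15.999 = 0.10649 mol
Divide by the smallest (0.10649 mol): C 1.200, H 2.000, O 1.000
Multiplying each by 5 gives whole numbers: C 6.00, H 10.00, O 5.00
Empirical formula: C6H10O5
Empirical-formula mass = 162.14 g/mol; 486 ÷ 162.14 ≈ 3, so the molecular formula is C18H30O15.

C18H30O15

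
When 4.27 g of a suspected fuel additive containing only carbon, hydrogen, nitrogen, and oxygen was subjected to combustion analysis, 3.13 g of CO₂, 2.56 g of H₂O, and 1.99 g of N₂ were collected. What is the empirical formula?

CH4N2O

mol C = 3.13 g CO₂ ÷ 44.009 g/mol = 0.07112 mol
mol H = 2 × 2.56 g H₂O ÷ 18.015 g/mol = 0.2842 mol
mol N = 2 × 1.99 g N₂ ÷ 28.014 g/mol = 0.1421 mol
mass O = 4.27 − (0.8542 + 0.2865 + 1.990) = 1.139 g → mol O = 1.139 ÷ 15.999 = 0.07121 mol
Divide by the smallest (0.07112 mol): C 1.000, H 3.996, N 1.998, O 1.001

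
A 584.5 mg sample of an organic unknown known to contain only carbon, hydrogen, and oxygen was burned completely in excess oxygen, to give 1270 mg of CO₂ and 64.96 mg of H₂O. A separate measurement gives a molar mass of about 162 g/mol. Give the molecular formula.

mol C = 1.270 g CO₂ ÷ 44.009 g/mol = 0.028858 mol
mol H = 2 × 0.06496 g H₂O ÷ 18.015 g/mol = 0.0072118 mol
mass O = 0.5845 − (0.34661 + 0.0072695) = 0.23062 g → mol O = 0.23062 ÷ 15.999 = 0.014415 mol
Divide by the smallest (0.0072118 mol): C 4.001, H 1.000, O 1.999
Empirical formula: C4HO2
Empirical-formula mass = 81.05 g/mol; 162 ÷ 81.05 ≈ 2, so the molecular formula is C8H2O4.

C8H2O4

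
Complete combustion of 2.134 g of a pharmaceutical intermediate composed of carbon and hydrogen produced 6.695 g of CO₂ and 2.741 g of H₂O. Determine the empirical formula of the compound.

mol C = 6.695 g CO₂ ÷ 44.009 g/mol = 0.15213 mol
mol H = 2 × 2.741 g H₂O ÷ 18.015 g/mol = 0.30430 mol
Divide by the smallest (0.15213 mol): C 1.000, H 2.000

CH2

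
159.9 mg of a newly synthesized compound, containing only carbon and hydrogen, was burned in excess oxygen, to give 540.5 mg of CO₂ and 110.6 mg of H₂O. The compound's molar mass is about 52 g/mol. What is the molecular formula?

mol C = 0.5405 g CO₂ ÷ 44.009 g/mol = 0.012282 mol
mol H = 2 × 0.1106 g H₂O ÷ 18.015 g/mol = 0.012279 mol
Divide by the smallest (0.012279 mol): C 1.000, H 1.000
Empirical formula: CH
Empirical-formula mass = 13.02 g/mol; 52 ÷ 13.02 ≈ 4, so the molecular formula is C4H4.

C4H4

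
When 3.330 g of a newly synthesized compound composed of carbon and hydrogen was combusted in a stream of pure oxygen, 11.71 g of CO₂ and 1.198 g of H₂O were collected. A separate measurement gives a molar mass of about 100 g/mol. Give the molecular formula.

C8H4

mol C = 11.71 g CO₂ ÷ 44.009 g/mol = 0.26608 mol
mol H = 2 × 1.198 g H₂O ÷ 18.015 g/mol = 0.13300 mol
Divide by the smallest (0.13300 mol): C 2.001, H 1.000
Empirical formula: C2H
Empirical-formula mass = 25.03 g/mol; 100 ÷ 25.03 ≈ 4, so the molecular formula is C8H4.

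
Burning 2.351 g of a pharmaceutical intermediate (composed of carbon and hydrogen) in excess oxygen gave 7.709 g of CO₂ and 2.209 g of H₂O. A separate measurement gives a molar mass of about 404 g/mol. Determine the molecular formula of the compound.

mol C = 7.709 g CO₂ ÷ 44.009 g/mol = 0.17517 mol
mol H = 2 × 2.209 g H₂O ÷ 18.015 g/mol = 0.24524 mol
Divide by the smallest (0.17517 mol): C 1.000, H 1.400
Multiplying each by 5 gives whole numbers: C 5.00, H 7.00
Empirical formula: C5H7
Empirical-formula mass = 67.11 g/mol; 404 ÷ 67.11 ≈ 6, so the molecular formula is C30H42.

C30H42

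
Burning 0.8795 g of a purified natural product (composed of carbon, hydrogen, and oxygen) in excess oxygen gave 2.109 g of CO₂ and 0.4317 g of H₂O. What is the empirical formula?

mol C = 2.109 g CO₂ ÷ 44.009 g/mol = 0.047922 mol
mol H = 2 × 0.4317 g H₂O ÷ 18.015 g/mol = 0.047927 mol
mass O = 0.8795 − (0.57559 + 0.048310) = 0.25560 g → mol O = 0.25560 ÷ 15.999 = 0.015976 mol
Divide by the smallest (0.015976 mol): C 3.000, H 3.000, O 1.000

C3H3O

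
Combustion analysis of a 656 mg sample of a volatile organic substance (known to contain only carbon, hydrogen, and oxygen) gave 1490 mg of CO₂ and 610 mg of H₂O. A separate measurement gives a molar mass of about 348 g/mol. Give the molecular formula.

C18H36O6

mol C = 1.49 g CO₂ ÷ 44.009 g/mol = 0.03386 mol
mol H = 2 × 0.610 g H₂O ÷ 18.015 g/mol = 0.06772 mol
mass O = 0.656 − (0.4067 + 0.06826) = 0.1811 g → mol O = 0.1811 ÷ 15.999 = 0.01132 mol
Divide by the smallest (0.01132 mol): C 2.991, H 5.983, O 1.000
Empirical formula: C3H6O
Empirical-formula mass = 58.08 g/mol; 348 ÷ 58.08 ≈ 6, so the molecular formula is C18H36O6.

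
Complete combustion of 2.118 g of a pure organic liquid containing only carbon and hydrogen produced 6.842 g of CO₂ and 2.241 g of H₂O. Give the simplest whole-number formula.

mol C = 6.842 g CO₂ ÷ 44.009 g/mol = 0.15547 mol
mol H = 2 × 2.241 g H₂O ÷ 18.015 g/mol = 0.24879 mol
Divide by the smallest (0.15547 mol): C 1.000, H 1.600
Multiplying each by 5 gives whole numbers: C 5.00, H 8.00

C5H8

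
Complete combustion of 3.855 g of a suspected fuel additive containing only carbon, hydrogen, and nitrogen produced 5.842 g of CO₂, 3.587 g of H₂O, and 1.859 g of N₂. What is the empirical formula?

mol C = 5.842 g CO₂ ÷ 44.009 g/mol = 0.13275 mol
mol H = 2 × 3.587 g H₂O ÷ 18.015 g/mol = 0.39822 mol
mol N = 2 × 1.859 g N₂ ÷ 28.014 g/mol = 0.13272 mol
Divide by the smallest (0.13272 mol): C 1.000, H 3.000, N 1.000

CH3N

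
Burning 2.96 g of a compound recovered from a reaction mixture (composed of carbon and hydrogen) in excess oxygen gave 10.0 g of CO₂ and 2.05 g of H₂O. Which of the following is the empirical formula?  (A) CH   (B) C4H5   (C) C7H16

mol C = 10.0 g CO₂ ÷ 44.009 g/mol = 0.2272 mol
mol H = 2 × 2.05 g H₂O ÷ 18.015 g/mol = 0.2276 mol
Divide by the smallest (0.2272 mol): C 1.000, H 1.002

(A) CH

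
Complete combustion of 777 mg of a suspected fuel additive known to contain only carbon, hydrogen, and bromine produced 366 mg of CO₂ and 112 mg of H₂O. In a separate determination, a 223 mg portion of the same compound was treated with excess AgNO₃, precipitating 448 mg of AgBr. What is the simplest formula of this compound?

C2H3Br2

mol C = 0.366 g CO₂ ÷ 44.009 g/mol = 0.008316 mol
mol H = 2 × 0.112 g H₂O ÷ 18.015 g/mol = 0.01243 mol
From the AgBr data: mol Br per gram of compound = (0.448 ÷ 187.772) ÷ 0.223 = 0.01070 mol/g, so in the 0.777 g combustion sample mol Br = 0.008313 mol
Divide by the smallest (0.008313 mol): C 1.000, H 1.496, Br 1.000
Multiplying each by 2 gives whole numbers: C 2.00, H 2.99, Br 2.00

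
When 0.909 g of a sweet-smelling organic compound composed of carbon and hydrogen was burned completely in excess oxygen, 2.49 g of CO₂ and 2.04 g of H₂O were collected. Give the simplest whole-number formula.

mol C = 2.49 g CO₂ ÷ 44.009 g/mol = 0.05658 mol
mol H = 2 × 2.04 g H₂O ÷ 18.015 g/mol = 0.2265 mol
Divide by the smallest (0.05658 mol): C 1.000, H 4.003

CH4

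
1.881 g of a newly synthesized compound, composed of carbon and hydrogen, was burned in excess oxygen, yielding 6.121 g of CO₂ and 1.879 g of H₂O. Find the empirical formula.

C2H3

mol C = 6.121 g CO₂ ÷ 44.009 g/mol = 0.13909 mol
mol H = 2 × 1.879 g H₂O ÷ 18.015 g/mol = 0.20860 mol
Divide by the smallest (0.13909 mol): C 1.000, H 1.500
Multiplying each by 2 gives whole numbers: C 2.00, H 3.00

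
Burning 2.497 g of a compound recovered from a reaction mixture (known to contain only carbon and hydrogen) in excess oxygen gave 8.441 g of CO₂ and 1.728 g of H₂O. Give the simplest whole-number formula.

CH

mol C = 8.441 g CO₂ ÷ 44.009 g/mol = 0.19180 mol
mol H = 2 × 1.728 g H₂O ÷ 18.015 g/mol = 0.19184 mol
Divide by the smallest (0.19180 mol): C 1.000, H 1.000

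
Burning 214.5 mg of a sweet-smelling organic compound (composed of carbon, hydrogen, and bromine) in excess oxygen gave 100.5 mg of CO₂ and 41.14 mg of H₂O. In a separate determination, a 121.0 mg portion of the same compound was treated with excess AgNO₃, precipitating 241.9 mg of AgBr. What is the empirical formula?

mol C = 0.1005 g CO₂ ÷ 44.009 g/mol = 0.0022836 mol
mol H = 2 × 0.04114 g H₂O ÷ 18.015 g/mol = 0.0045673 mol
From the AgBr data: mol Br per gram of compound = (0.2419 ÷ 187.772) ÷ 0.1210 = 0.010647 mol/g, so in the 0.2145 g combustion sample mol Br = 0.0022837 mol
Divide by the smallest (0.0022836 mol): C 1.000, H 2.000, Br 1.000

CH2Br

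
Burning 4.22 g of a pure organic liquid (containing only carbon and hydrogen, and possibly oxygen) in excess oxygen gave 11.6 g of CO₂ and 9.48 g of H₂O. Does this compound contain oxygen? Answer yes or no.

mol C = 11.6 g CO₂ ÷ 44.009 g/mol = 0.2636 mol
mol H = 2 × 9.48 g H₂O ÷ 18.015 g/mol = 1.052 mol
C and H together account for 4.227 g — essentially the entire 4.22 g sample — so the compound contains no oxygen.

no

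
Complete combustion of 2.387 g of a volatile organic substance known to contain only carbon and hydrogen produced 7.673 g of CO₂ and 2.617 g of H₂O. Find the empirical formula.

C3H5

mol C = 7.673 g CO₂ ÷ 44.009 g/mol = 0.17435 mol
mol H = 2 × 2.617 g H₂O ÷ 18.015 g/mol = 0.29054 mol
Divide by the smallest (0.17435 mol): C 1.000, H 1.666
Multiplying each by 3 gives whole numbers: C 3.00, H 5.00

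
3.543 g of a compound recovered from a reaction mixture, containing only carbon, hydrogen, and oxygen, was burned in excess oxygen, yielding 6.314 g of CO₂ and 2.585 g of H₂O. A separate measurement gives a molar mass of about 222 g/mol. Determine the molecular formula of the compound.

mol C = 6.314 g CO₂ ÷ 44.009 g/mol = 0.14347 mol
mol H = 2 × 2.585 g H₂O ÷ 18.015 g/mol = 0.28698 mol
mass O = 3.543 − (1.7232 + 0.28928) = 1.5305 g → mol O = 1.5305 ÷ 15.999 = 0.095662 mol
Divide by the smallest (0.095662 mol): C 1.500, H 3.000, O 1.000
Multiplying each by 2 gives whole numbers: C 3.00, H 6.00, O 2.00
Empirical formula: C3H6O2
Empirical-formula mass = 74.08 g/mol; 222 ÷ 74.08 ≈ 3, so the molecular formula is C9H18O6.

C9H18O6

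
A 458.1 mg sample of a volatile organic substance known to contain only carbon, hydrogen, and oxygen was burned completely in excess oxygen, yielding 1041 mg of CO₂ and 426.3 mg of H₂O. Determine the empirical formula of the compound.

C3H6O

mol C = 1.041 g CO₂ ÷ 44.009 g/mol = 0.023654 mol
mol H = 2 × 0.4263 g H₂O ÷ 18.015 g/mol = 0.047327 mol
mass O = 0.4581 − (0.28411 + 0.047706) = 0.12628 g → mol O = 0.12628 ÷ 15.999 = 0.0078932 mol
Divide by the smallest (0.0078932 mol): C 2.997, H 5.996, O 1.000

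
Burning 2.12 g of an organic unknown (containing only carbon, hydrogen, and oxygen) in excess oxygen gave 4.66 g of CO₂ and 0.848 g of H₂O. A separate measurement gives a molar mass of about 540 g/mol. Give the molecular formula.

mol C = 4.66 g CO₂ ÷ 44.009 g/mol = 0.1059 mol
mol H = 2 × 0.848 g H₂O ÷ 18.015 g/mol = 0.09414 mol
mass O = 2.12 − (1.272 + 0.09490) = 0.7533 g → mol O = 0.7533 ÷ 15.999 = 0.04708 mol
Divide by the smallest (0.04708 mol): C 2.249, H 2.000, O 1.000
Multiplying each by 4 gives whole numbers: C 9.00, H 8.00, O 4.00
Empirical formula: C9H8O4
Empirical-formula mass = 180.16 g/mol; 540 ÷ 180.16 ≈ 3, so the molecular formula is C27H24O12.

C27H24O12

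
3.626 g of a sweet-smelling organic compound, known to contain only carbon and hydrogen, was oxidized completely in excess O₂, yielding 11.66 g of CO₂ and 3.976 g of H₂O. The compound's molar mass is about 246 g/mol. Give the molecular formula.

C18H30

mol C = 11.66 g CO₂ ÷ 44.009 g/mol = 0.26495 mol
mol H = 2 × 3.976 g H₂O ÷ 18.015 g/mol = 0.44141 mol
Divide by the smallest (0.26495 mol): C 1.000, H 1.666
Multiplying each by 3 gives whole numbers: C 3.00, H 5.00
Empirical formula: C3H5
Empirical-formula mass = 41.07 g/mol; 246 ÷ 41.07 ≈ 6, so the molecular formula is C18H30.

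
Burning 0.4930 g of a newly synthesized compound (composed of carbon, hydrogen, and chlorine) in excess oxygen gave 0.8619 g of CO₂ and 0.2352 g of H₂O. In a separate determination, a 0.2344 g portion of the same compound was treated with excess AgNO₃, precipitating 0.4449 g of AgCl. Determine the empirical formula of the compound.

C3H4Cl

mol C = 0.8619 g CO₂ ÷ 44.009 g/mol = 0.019585 mol
mol H = 2 × 0.2352 g H₂O ÷ 18.015 g/mol = 0.026112 mol
From the AgCl data: mol Cl per gram of compound = (0.4449 ÷ 143.318) ÷ 0.2344 = 0.013244 mol/g, so in the 0.4930 g combustion sample mol Cl = 0.0065291 mol
Divide by the smallest (0.0065291 mol): C 3.000, H 3.999, Cl 1.000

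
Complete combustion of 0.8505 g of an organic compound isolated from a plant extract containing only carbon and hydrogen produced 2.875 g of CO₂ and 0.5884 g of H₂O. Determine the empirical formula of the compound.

CH

mol C = 2.875 g CO₂ ÷ 44.009 g/mol = 0.065328 mol
mol H = 2 × 0.5884 g H₂O ÷ 18.015 g/mol = 0.065323 mol
Divide by the smallest (0.065323 mol): C 1.000, H 1.000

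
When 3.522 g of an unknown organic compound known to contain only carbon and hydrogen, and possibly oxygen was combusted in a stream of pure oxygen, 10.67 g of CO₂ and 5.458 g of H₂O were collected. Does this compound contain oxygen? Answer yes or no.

mol C = 10.67 g CO₂ ÷ 44.009 g/mol = 0.24245 mol
mol H = 2 × 5.458 g H₂O ÷ 18.015 g/mol = 0.60594 mol
C and H together account for 3.5229 g — essentially the entire 3.522 g sample — so the compound contains no oxygen.

no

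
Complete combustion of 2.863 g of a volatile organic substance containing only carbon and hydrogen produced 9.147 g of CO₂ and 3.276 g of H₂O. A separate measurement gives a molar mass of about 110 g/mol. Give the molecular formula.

C8H14

mol C = 9.147 g CO₂ ÷ 44.009 g/mol = 0.20784 mol
mol H = 2 × 3.276 g H₂O ÷ 18.015 g/mol = 0.36370 mol
Divide by the smallest (0.20784 mol): C 1.000, H 1.750
Multiplying each by 4 gives whole numbers: C 4.00, H 7.00
Empirical formula: C4H7
Empirical-formula mass = 55.10 g/mol; 110 ÷ 55.10 ≈ 2, so the molecular formula is C8H14.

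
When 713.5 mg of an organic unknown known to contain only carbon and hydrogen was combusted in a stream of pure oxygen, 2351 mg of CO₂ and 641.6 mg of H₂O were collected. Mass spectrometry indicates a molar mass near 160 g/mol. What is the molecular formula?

mol C = 2.351 g CO₂ ÷ 44.009 g/mol = 0.053421 mol
mol H = 2 × 0.6416 g H₂O ÷ 18.015 g/mol = 0.071230 mol
Divide by the smallest (0.053421 mol): C 1.000, H 1.333
Multiplying each by 3 gives whole numbers: C 3.00, H 4.00
Empirical formula: C3H4
Empirical-formula mass = 40.06 g/mol; 160 ÷ 40.06 ≈ 4, so the molecular formula is C12H16.

C12H16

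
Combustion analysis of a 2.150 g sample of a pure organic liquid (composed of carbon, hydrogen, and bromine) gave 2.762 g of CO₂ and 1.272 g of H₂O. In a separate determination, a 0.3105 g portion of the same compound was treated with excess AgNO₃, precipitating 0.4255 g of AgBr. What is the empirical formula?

mol C = 2.762 g CO₂ ÷ 44.009 g/mol = 0.062760 mol
mol H = 2 × 1.272 g H₂O ÷ 18.015 g/mol = 0.14122 mol
From the AgBr data: mol Br per gram of compound = (0.4255 ÷ 187.772) ÷ 0.3105 = 0.0072981 mol/g, so in the 2.150 g combustion sample mol Br = 0.015691 mol
Divide by the smallest (0.015691 mol): C 4.000, H 9.000, Br 1.000

C4H9Br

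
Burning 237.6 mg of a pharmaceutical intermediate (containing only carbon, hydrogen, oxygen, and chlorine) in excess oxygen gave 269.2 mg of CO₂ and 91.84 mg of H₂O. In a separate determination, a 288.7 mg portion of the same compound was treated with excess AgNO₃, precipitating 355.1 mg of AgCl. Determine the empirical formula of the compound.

mol C = 0.2692 g CO₂ ÷ 44.009 g/mol = 0.0061169 mol
mol H = 2 × 0.09184 g H₂O ÷ 18.015 g/mol = 0.010196 mol
From the AgCl data: mol Cl per gram of compound = (0.3551 ÷ 143.318) ÷ 0.2887 = 0.0085823 mol/g, so in the 0.2376 g combustion sample mol Cl = 0.0020392 mol
mass O = 0.2376 − (0.073470 + 0.010278 + 0.072288) = 0.081564 g → mol O = 0.081564 ÷ 15.999 = 0.0050981 mol
Divide by the smallest (0.0020392 mol): C 3.000, H 5.000, Cl 1.000, O 2.500
Multiplying each by 2 gives whole numbers: C 6.00, H 10.00, Cl 2.00, O 5.00

C6H10Cl2O5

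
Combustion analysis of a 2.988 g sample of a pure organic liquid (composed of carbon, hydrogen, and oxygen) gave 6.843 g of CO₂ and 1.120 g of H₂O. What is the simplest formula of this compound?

C5H4O2

mol C = 6.843 g CO₂ ÷ 44.009 g/mol = 0.15549 mol
mol H = 2 × 1.120 g H₂O ÷ 18.015 g/mol = 0.12434 mol
mass O = 2.988 − (1.8676 + 0.12534) = 0.99506 g → mol O = 0.99506 ÷ 15.999 = 0.062195 mol
Divide by the smallest (0.062195 mol): C 2.500, H 1.999, O 1.000
Multiplying each by 2 gives whole numbers: C 5.00, H 4.00, O 2.00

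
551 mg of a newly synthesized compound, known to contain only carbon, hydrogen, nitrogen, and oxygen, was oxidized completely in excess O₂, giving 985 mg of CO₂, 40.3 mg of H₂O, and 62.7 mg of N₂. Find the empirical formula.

mol C = 0.985 g CO₂ ÷ 44.009 g/mol = 0.02238 mol
mol H = 2 × 0.0403 g H₂O ÷ 18.015 g/mol = 0.004474 mol
mol N = 2 × 0.0627 g N₂ ÷ 28.014 g/mol = 0.004476 mol
mass O = 0.551 − (0.2688 + 0.004510 + 0.06270) = 0.2150 g → mol O = 0.2150 ÷ 15.999 = 0.01344 mol
Divide by the smallest (0.004474 mol): C 5.003, H 1.000, N 1.001, O 3.003

C5HNO3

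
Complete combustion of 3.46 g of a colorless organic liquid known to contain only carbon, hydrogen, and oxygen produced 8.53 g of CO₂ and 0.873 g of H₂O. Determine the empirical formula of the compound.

C6H3O2

mol C = 8.53 g CO₂ ÷ 44.009 g/mol = 0.1938 mol
mol H = 2 × 0.873 g H₂O ÷ 18.015 g/mol = 0.09692 mol
mass O = 3.46 − (2.328 + 0.09769) = 1.034 g → mol O = 1.034 ÷ 15.999 = 0.06465 mol
Divide by the smallest (0.06465 mol): C 2.998, H 1.499, O 1.000
Multiplying each by 2 gives whole numbers: C 6.00, H 3.00, O 2.00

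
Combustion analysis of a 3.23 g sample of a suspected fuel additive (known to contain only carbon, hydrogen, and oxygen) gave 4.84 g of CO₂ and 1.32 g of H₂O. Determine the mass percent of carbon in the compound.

mol C = 4.84 g CO₂ ÷ 44.009 g/mol = 0.1100 mol
mol H = 2 × 1.32 g H₂O ÷ 18.015 g/mol = 0.1465 mol
mass O = 3.23 − (1.321 + 0.1477) = 1.761 g → mol O = 1.761 ÷ 15.999 = 0.1101 mol
mass % C = 1.321 g ÷ 3.23 g × 100%

40.9%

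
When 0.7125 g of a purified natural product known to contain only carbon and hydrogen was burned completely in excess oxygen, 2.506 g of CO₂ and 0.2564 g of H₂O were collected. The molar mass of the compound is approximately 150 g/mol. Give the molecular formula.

mol C = 2.506 g CO₂ ÷ 44.009 g/mol = 0.056943 mol
mol H = 2 × 0.2564 g H₂O ÷ 18.015 g/mol = 0.028465 mol
Divide by the smallest (0.028465 mol): C 2.000, H 1.000
Empirical formula: C2H
Empirical-formula mass = 25.03 g/mol; 150 ÷ 25.03 ≈ 6, so the molecular formula is C12H6.

C12H6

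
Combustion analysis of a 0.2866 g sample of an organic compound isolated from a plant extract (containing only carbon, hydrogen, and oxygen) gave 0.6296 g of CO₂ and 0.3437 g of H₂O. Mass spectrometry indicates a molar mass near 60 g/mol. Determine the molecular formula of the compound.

mol C = 0.6296 g CO₂ ÷ 44.009 g/mol = 0.014306 mol
mol H = 2 × 0.3437 g H₂O ÷ 18.015 g/mol = 0.038157 mol
mass O = 0.2866 − (0.17183 + 0.038462) = 0.076306 g → mol O = 0.076306 ÷ 15.999 = 0.0047694 mol
Divide by the smallest (0.0047694 mol): C 3.000, H 8.000, O 1.000
Empirical formula: C3H8O
Empirical-formula mass = 60.10 g/mol; 60 ÷ 60.10 ≈ 1, so the molecular formula is C3H8O.

C3H8O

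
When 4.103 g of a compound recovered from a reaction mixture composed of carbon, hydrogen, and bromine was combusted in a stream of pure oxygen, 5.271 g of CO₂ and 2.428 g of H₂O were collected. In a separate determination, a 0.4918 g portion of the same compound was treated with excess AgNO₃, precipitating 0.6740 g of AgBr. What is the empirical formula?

C4H9Br

mol C = 5.271 g CO₂ ÷ 44.009 g/mol = 0.11977 mol
mol H = 2 × 2.428 g H₂O ÷ 18.015 g/mol = 0.26955 mol
From the AgBr data: mol Br per gram of compound = (0.6740 ÷ 187.772) ÷ 0.4918 = 0.0072986 mol/g, so in the 4.103 g combustion sample mol Br = 0.029946 mol
Divide by the smallest (0.029946 mol): C 4.000, H 9.001, Br 1.000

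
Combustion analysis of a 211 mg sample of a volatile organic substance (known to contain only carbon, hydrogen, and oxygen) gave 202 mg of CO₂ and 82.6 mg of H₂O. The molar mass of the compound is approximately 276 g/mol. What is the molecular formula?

mol C = 0.202 g CO₂ ÷ 44.009 g/mol = 0.004590 mol
mol H = 2 × 0.0826 g H₂O ÷ 18.015 g/mol = 0.009170 mol
mass O = 0.211 − (0.05513 + 0.009243) = 0.1466 g → mol O = 0.1466 ÷ 15.999 = 0.009165 mol
Divide by the smallest (0.004590 mol): C 1.000, H 1.998, O 1.997
Empirical formula: CH2O2
Empirical-formula mass = 46.02 g/mol; 276 ÷ 46.02 ≈ 6, so the molecular formula is C6H12O12.

C6H12O12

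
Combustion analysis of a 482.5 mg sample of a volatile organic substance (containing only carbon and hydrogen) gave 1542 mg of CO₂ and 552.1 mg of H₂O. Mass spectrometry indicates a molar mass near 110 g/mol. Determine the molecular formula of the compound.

C8H14

mol C = 1.542 g CO₂ ÷ 44.009 g/mol = 0.035038 mol
mol H = 2 × 0.5521 g H₂O ÷ 18.015 g/mol = 0.061293 mol
Divide by the smallest (0.035038 mol): C 1.000, H 1.749
Multiplying each by 4 gives whole numbers: C 4.00, H 7.00
Empirical formula: C4H7
Empirical-formula mass = 55.10 g/mol; 110 ÷ 55.10 ≈ 2, so the molecular formula is C8H14.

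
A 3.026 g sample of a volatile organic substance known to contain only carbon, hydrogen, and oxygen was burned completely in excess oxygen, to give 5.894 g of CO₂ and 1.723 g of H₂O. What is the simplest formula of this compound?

mol C = 5.894 g CO₂ ÷ 44.009 g/mol = 0.13393 mol
mol H = 2 × 1.723 g H₂O ÷ 18.015 g/mol = 0.19129 mol
mass O = 3.026 − (1.6086 + 0.19282) = 1.2246 g → mol O = 1.2246 ÷ 15.999 = 0.076541 mol
Divide by the smallest (0.076541 mol): C 1.750, H 2.499, O 1.000
Multiplying each by 4 gives whole numbers: C 7.00, H 10.00, O 4.00

C7H10O4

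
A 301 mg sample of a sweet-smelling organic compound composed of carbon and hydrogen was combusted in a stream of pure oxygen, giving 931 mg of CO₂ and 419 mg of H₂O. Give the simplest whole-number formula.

mol C = 0.931 g CO₂ ÷ 44.009 g/mol = 0.02115 mol
mol H = 2 × 0.419 g H₂O ÷ 18.015 g/mol = 0.04652 mol
Divide by the smallest (0.02115 mol): C 1.000, H 2.199
Multiplying each by 5 gives whole numbers: C 5.00, H 10.99

C5H11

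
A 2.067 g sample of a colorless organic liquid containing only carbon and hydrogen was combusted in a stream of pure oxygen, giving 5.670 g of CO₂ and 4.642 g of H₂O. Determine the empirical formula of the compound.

mol C = 5.670 g CO₂ ÷ 44.009 g/mol = 0.12884 mol
mol H = 2 × 4.642 g H₂O ÷ 18.015 g/mol = 0.51535 mol
Divide by the smallest (0.12884 mol): C 1.000, H 4.000

CH4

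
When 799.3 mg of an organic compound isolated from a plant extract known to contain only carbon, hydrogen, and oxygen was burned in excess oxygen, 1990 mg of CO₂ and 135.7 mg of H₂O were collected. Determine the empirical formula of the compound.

C3HO

mol C = 1.990 g CO₂ ÷ 44.009 g/mol = 0.045218 mol
mol H = 2 × 0.1357 g H₂O ÷ 18.015 g/mol = 0.015065 mol
mass O = 0.7993 − (0.54311 + 0.015186) = 0.24100 g → mol O = 0.24100 ÷ 15.999 = 0.015063 mol
Divide by the smallest (0.015063 mol): C 3.002, H 1.000, O 1.000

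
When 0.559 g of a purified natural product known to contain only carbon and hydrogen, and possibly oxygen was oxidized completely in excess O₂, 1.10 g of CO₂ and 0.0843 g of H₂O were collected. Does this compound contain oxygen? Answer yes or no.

yes

mol C = 1.10 g CO₂ ÷ 44.009 g/mol = 0.02499 mol
mol H = 2 × 0.0843 g H₂O ÷ 18.015 g/mol = 0.009359 mol
C and H account for only 0.3096 g of the 0.559 g sample; the remaining 0.2494 g must be oxygen.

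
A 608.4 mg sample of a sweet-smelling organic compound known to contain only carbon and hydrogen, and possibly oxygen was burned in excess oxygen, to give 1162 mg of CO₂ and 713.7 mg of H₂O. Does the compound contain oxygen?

mol C = 1.162 g CO₂ ÷ 44.009 g/mol = 0.026404 mol
mol H = 2 × 0.7137 g H₂O ÷ 18.015 g/mol = 0.079234 mol
C and H account for only 0.39700 g of the 0.6084 g sample; the remaining 0.21140 g must be oxygen.

yes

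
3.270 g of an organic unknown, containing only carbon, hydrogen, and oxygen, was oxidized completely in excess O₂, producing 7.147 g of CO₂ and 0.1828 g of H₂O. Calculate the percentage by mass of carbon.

mol C = 7.147 g CO₂ ÷ 44.009 g/mol = 0.16240 mol
mol H = 2 × 0.1828 g H₂O ÷ 18.015 g/mol = 0.020294 mol
mass O = 3.270 − (1.9506 + 0.020457) = 1.2990 g → mol O = 1.2990 ÷ 15.999 = 0.081191 mol
mass % C = 1.9506 g ÷ 3.270 g × 100%

59.65%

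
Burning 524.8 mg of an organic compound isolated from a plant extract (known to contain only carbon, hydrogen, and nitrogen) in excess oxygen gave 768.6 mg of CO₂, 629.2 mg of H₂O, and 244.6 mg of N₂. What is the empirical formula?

CH4N

mol C = 0.7686 g CO₂ ÷ 44.009 g/mol = 0.017465 mol
mol H = 2 × 0.6292 g H₂O ÷ 18.015 g/mol = 0.069853 mol
mol N = 2 × 0.2446 g N₂ ÷ 28.014 g/mol = 0.017463 mol
Divide by the smallest (0.017463 mol): C 1.000, H 4.000, N 1.000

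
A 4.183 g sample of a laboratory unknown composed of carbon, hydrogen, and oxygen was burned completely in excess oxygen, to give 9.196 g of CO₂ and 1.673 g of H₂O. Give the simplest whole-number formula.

mol C = 9.196 g CO₂ ÷ 44.009 g/mol = 0.20896 mol
mol H = 2 × 1.673 g H₂O ÷ 18.015 g/mol = 0.18573 mol
mass O = 4.183 − (2.5098 + 0.18722) = 1.4860 g → mol O = 1.4860 ÷ 15.999 = 0.092880 mol
Divide by the smallest (0.092880 mol): C 2.250, H 2.000, O 1.000
Multiplying each by 4 gives whole numbers: C 9.00, H 8.00, O 4.00

C9H8O4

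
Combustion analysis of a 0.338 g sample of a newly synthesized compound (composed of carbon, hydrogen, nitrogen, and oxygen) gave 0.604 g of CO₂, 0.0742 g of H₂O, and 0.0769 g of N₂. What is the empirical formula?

mol C = 0.604 g CO₂ ÷ 44.009 g/mol = 0.01372 mol
mol H = 2 × 0.0742 g H₂O ÷ 18.015 g/mol = 0.008238 mol
mol N = 2 × 0.0769 g N₂ ÷ 28.014 g/mol = 0.005490 mol
mass O = 0.338 − (0.1648 + 0.008303 + 0.07690) = 0.08795 g → mol O = 0.08795 ÷ 15.999 = 0.005497 mol
Divide by the smallest (0.005490 mol): C 2.500, H 1.500, N 1.000, O 1.001
Multiplying each by 2 gives whole numbers: C 5.00, H 3.00, N 2.00, O 2.00

C5H3N2O2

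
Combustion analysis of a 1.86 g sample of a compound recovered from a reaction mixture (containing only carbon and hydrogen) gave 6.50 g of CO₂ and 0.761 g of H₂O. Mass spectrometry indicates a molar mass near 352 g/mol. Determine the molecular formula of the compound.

C28H16

mol C = 6.50 g CO₂ ÷ 44.009 g/mol = 0.1477 mol
mol H = 2 × 0.761 g H₂O ÷ 18.015 g/mol = 0.08449 mol
Divide by the smallest (0.08449 mol): C 1.748, H 1.000
Multiplying each by 4 gives whole numbers: C 6.99, H 4.00
Empirical formula: C7H4
Empirical-formula mass = 88.11 g/mol; 352 ÷ 88.11 ≈ 4, so the molecular formula is C28H16.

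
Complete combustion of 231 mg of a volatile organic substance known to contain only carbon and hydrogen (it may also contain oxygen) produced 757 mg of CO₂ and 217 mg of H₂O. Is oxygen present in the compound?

mol C = 0.757 g CO₂ ÷ 44.009 g/mol = 0.01720 mol
mol H = 2 × 0.217 g H₂O ÷ 18.015 g/mol = 0.02409 mol
C and H together account for 0.2309 g — essentially the entire 0.231 g sample — so the compound contains no oxygen.

no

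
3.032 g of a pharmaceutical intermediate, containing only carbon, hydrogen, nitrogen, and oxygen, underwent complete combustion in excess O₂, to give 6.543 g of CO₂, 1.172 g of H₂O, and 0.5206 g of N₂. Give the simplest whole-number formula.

C8H7N2O2

mol C = 6.543 g CO₂ ÷ 44.009 g/mol = 0.14867 mol
mol H = 2 × 1.172 g H₂O ÷ 18.015 g/mol = 0.13011 mol
mol N = 2 × 0.5206 g N₂ ÷ 28.014 g/mol = 0.037167 mol
mass O = 3.032 − (1.7857 + 0.13115 + 0.52060) = 0.59452 g → mol O = 0.59452 ÷ 15.999 = 0.037160 mol
Divide by the smallest (0.037160 mol): C 4.001, H 3.501, N 1.000, O 1.000
Multiplying each by 2 gives whole numbers: C 8.00, H 7.00, N 2.00, O 2.00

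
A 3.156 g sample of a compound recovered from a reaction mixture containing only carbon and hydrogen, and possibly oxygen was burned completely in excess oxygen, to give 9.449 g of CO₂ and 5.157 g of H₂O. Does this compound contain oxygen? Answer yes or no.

no

mol C = 9.449 g CO₂ ÷ 44.009 g/mol = 0.21471 mol
mol H = 2 × 5.157 g H₂O ÷ 18.015 g/mol = 0.57252 mol
C and H together account for 3.1559 g — essentially the entire 3.156 g sample — so the compound contains no oxygen.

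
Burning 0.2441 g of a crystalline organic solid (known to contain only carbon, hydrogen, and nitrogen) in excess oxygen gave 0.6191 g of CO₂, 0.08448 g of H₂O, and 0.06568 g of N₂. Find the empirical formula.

mol C = 0.6191 g CO₂ ÷ 44.009 g/mol = 0.014068 mol
mol H = 2 × 0.08448 g H₂O ÷ 18.015 g/mol = 0.0093789 mol
mol N = 2 × 0.06568 g N₂ ÷ 28.014 g/mol = 0.0046891 mol
Divide by the smallest (0.0046891 mol): C 3.000, H 2.000, N 1.000

C3H2N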